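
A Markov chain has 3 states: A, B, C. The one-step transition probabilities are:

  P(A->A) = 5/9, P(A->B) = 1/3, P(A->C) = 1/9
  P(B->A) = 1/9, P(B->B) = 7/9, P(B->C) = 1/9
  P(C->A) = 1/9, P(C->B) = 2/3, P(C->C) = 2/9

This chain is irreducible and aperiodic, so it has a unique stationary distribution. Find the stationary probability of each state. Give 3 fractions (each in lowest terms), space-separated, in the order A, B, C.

Answer: 1/5 27/40 1/8

Derivation:
The stationary distribution satisfies pi = pi * P, i.e.:
  pi_A = 5/9*pi_A + 1/9*pi_B + 1/9*pi_C
  pi_B = 1/3*pi_A + 7/9*pi_B + 2/3*pi_C
  pi_C = 1/9*pi_A + 1/9*pi_B + 2/9*pi_C
with normalization: pi_A + pi_B + pi_C = 1.

Using the first 2 balance equations plus normalization, the linear system A*pi = b is:
  [-4/9, 1/9, 1/9] . pi = 0
  [1/3, -2/9, 2/3] . pi = 0
  [1, 1, 1] . pi = 1

Solving yields:
  pi_A = 1/5
  pi_B = 27/40
  pi_C = 1/8

Verification (pi * P):
  1/5*5/9 + 27/40*1/9 + 1/8*1/9 = 1/5 = pi_A  (ok)
  1/5*1/3 + 27/40*7/9 + 1/8*2/3 = 27/40 = pi_B  (ok)
  1/5*1/9 + 27/40*1/9 + 1/8*2/9 = 1/8 = pi_C  (ok)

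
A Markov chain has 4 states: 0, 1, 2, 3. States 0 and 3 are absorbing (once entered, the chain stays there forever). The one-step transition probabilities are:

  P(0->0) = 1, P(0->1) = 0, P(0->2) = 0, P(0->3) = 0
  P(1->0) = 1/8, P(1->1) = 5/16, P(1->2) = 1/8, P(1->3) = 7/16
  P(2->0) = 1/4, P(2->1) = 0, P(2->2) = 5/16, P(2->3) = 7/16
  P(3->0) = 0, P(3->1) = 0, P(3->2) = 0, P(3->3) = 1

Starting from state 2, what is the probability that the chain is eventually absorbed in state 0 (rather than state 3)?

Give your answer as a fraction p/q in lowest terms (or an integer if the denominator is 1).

Let a_i = P(absorbed in 0 | start in state i).
Boundary conditions: a_0 = 1, a_3 = 0.
For each transient state i, a_i = sum_j P(i->j) * a_j:
  a_1 = 1/8*a_0 + 5/16*a_1 + 1/8*a_2 + 7/16*a_3
  a_2 = 1/4*a_0 + 0*a_1 + 5/16*a_2 + 7/16*a_3

Substituting a_0 = 1 and a_3 = 0, rearrange to (I - Q) a = r where r[i] = P(i -> 0):
  [11/16, -1/8] . (a_1, a_2) = 1/8
  [0, 11/16] . (a_1, a_2) = 1/4

Solving yields:
  a_1 = 30/121
  a_2 = 4/11

Starting state is 2, so the absorption probability is a_2 = 4/11.

Answer: 4/11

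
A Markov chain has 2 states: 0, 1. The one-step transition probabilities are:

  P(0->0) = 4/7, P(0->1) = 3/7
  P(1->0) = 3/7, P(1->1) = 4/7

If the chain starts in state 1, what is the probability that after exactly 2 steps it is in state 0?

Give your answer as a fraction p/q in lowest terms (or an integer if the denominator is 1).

Computing P^2 by repeated multiplication:
P^1 =
  0: [4/7, 3/7]
  1: [3/7, 4/7]
P^2 =
  0: [25/49, 24/49]
  1: [24/49, 25/49]

(P^2)[1 -> 0] = 24/49

Answer: 24/49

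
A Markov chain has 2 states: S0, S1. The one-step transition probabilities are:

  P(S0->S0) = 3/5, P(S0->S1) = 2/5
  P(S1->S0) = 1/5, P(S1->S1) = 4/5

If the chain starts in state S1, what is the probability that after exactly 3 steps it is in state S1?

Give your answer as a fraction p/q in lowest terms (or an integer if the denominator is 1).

Computing P^3 by repeated multiplication:
P^1 =
  S0: [3/5, 2/5]
  S1: [1/5, 4/5]
P^2 =
  S0: [11/25, 14/25]
  S1: [7/25, 18/25]
P^3 =
  S0: [47/125, 78/125]
  S1: [39/125, 86/125]

(P^3)[S1 -> S1] = 86/125

Answer: 86/125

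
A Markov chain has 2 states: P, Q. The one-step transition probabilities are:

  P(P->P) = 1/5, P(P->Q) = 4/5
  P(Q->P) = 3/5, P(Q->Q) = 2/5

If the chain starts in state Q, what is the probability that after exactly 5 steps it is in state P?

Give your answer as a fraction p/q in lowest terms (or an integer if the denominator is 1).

Computing P^5 by repeated multiplication:
P^1 =
  P: [1/5, 4/5]
  Q: [3/5, 2/5]
P^2 =
  P: [13/25, 12/25]
  Q: [9/25, 16/25]
P^3 =
  P: [49/125, 76/125]
  Q: [57/125, 68/125]
P^4 =
  P: [277/625, 348/625]
  Q: [261/625, 364/625]
P^5 =
  P: [1321/3125, 1804/3125]
  Q: [1353/3125, 1772/3125]

(P^5)[Q -> P] = 1353/3125

Answer: 1353/3125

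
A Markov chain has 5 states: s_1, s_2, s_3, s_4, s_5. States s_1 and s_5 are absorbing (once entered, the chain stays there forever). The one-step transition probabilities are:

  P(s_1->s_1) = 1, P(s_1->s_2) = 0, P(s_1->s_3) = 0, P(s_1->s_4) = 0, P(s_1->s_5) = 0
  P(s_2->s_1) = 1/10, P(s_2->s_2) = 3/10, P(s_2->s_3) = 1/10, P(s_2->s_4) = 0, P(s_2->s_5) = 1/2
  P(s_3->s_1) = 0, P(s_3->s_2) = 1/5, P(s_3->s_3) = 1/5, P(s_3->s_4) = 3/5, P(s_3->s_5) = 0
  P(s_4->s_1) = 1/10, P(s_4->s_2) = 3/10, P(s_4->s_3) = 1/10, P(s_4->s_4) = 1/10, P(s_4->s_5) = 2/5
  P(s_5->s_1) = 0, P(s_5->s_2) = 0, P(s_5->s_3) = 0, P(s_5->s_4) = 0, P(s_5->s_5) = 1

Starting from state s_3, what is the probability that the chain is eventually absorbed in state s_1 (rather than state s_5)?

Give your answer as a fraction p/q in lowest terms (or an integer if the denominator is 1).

Let a_i = P(absorbed in s_1 | start in state i).
Boundary conditions: a_s_1 = 1, a_s_5 = 0.
For each transient state i, a_i = sum_j P(i->j) * a_j:
  a_s_2 = 1/10*a_s_1 + 3/10*a_s_2 + 1/10*a_s_3 + 0*a_s_4 + 1/2*a_s_5
  a_s_3 = 0*a_s_1 + 1/5*a_s_2 + 1/5*a_s_3 + 3/5*a_s_4 + 0*a_s_5
  a_s_4 = 1/10*a_s_1 + 3/10*a_s_2 + 1/10*a_s_3 + 1/10*a_s_4 + 2/5*a_s_5

Substituting a_s_1 = 1 and a_s_5 = 0, rearrange to (I - Q) a = r where r[i] = P(i -> s_1):
  [7/10, -1/10, 0] . (a_s_2, a_s_3, a_s_4) = 1/10
  [-1/5, 4/5, -3/5] . (a_s_2, a_s_3, a_s_4) = 0
  [-3/10, -1/10, 9/10] . (a_s_2, a_s_3, a_s_4) = 1/10

Solving yields:
  a_s_2 = 12/71
  a_s_3 = 13/71
  a_s_4 = 40/213

Starting state is s_3, so the absorption probability is a_s_3 = 13/71.

Answer: 13/71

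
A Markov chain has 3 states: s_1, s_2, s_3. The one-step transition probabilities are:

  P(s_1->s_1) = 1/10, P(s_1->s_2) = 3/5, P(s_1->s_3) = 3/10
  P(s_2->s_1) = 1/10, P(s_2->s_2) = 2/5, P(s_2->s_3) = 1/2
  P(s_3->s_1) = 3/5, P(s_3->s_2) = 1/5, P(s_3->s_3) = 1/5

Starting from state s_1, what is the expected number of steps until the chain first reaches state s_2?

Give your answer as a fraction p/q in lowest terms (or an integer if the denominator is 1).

Let h_i = expected steps to first reach s_2 from state i.
Boundary: h_s_2 = 0.
First-step equations for the other states:
  h_s_1 = 1 + 1/10*h_s_1 + 3/5*h_s_2 + 3/10*h_s_3
  h_s_3 = 1 + 3/5*h_s_1 + 1/5*h_s_2 + 1/5*h_s_3

Substituting h_s_2 = 0 and rearranging gives the linear system (I - Q) h = 1:
  [9/10, -3/10] . (h_s_1, h_s_3) = 1
  [-3/5, 4/5] . (h_s_1, h_s_3) = 1

Solving yields:
  h_s_1 = 55/27
  h_s_3 = 25/9

Starting state is s_1, so the expected hitting time is h_s_1 = 55/27.

Answer: 55/27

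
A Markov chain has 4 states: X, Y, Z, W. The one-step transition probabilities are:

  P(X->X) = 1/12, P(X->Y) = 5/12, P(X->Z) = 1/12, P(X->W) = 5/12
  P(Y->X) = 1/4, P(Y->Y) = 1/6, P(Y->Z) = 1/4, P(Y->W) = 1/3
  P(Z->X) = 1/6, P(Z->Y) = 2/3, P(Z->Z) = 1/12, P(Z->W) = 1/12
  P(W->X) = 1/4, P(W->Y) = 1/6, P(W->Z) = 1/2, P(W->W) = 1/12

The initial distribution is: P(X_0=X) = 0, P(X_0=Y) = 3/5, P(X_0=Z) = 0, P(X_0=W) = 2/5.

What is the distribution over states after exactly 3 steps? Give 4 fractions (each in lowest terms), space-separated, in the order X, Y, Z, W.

Propagating the distribution step by step (d_{t+1} = d_t * P):
d_0 = (X=0, Y=3/5, Z=0, W=2/5)
  d_1[X] = 0*1/12 + 3/5*1/4 + 0*1/6 + 2/5*1/4 = 1/4
  d_1[Y] = 0*5/12 + 3/5*1/6 + 0*2/3 + 2/5*1/6 = 1/6
  d_1[Z] = 0*1/12 + 3/5*1/4 + 0*1/12 + 2/5*1/2 = 7/20
  d_1[W] = 0*5/12 + 3/5*1/3 + 0*1/12 + 2/5*1/12 = 7/30
d_1 = (X=1/4, Y=1/6, Z=7/20, W=7/30)
  d_2[X] = 1/4*1/12 + 1/6*1/4 + 7/20*1/6 + 7/30*1/4 = 43/240
  d_2[Y] = 1/4*5/12 + 1/6*1/6 + 7/20*2/3 + 7/30*1/6 = 97/240
  d_2[Z] = 1/4*1/12 + 1/6*1/4 + 7/20*1/12 + 7/30*1/2 = 5/24
  d_2[W] = 1/4*5/12 + 1/6*1/3 + 7/20*1/12 + 7/30*1/12 = 5/24
d_2 = (X=43/240, Y=97/240, Z=5/24, W=5/24)
  d_3[X] = 43/240*1/12 + 97/240*1/4 + 5/24*1/6 + 5/24*1/4 = 73/360
  d_3[Y] = 43/240*5/12 + 97/240*1/6 + 5/24*2/3 + 5/24*1/6 = 101/320
  d_3[Z] = 43/240*1/12 + 97/240*1/4 + 5/24*1/12 + 5/24*1/2 = 19/80
  d_3[W] = 43/240*5/12 + 97/240*1/3 + 5/24*1/12 + 5/24*1/12 = 703/2880
d_3 = (X=73/360, Y=101/320, Z=19/80, W=703/2880)

Answer: 73/360 101/320 19/80 703/2880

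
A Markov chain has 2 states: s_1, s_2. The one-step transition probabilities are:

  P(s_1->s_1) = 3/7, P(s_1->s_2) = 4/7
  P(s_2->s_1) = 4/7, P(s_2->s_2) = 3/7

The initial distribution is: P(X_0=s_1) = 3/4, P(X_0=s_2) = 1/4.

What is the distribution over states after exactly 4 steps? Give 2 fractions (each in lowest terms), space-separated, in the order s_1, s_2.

Answer: 4803/9604 4801/9604

Derivation:
Propagating the distribution step by step (d_{t+1} = d_t * P):
d_0 = (s_1=3/4, s_2=1/4)
  d_1[s_1] = 3/4*3/7 + 1/4*4/7 = 13/28
  d_1[s_2] = 3/4*4/7 + 1/4*3/7 = 15/28
d_1 = (s_1=13/28, s_2=15/28)
  d_2[s_1] = 13/28*3/7 + 15/28*4/7 = 99/196
  d_2[s_2] = 13/28*4/7 + 15/28*3/7 = 97/196
d_2 = (s_1=99/196, s_2=97/196)
  d_3[s_1] = 99/196*3/7 + 97/196*4/7 = 685/1372
  d_3[s_2] = 99/196*4/7 + 97/196*3/7 = 687/1372
d_3 = (s_1=685/1372, s_2=687/1372)
  d_4[s_1] = 685/1372*3/7 + 687/1372*4/7 = 4803/9604
  d_4[s_2] = 685/1372*4/7 + 687/1372*3/7 = 4801/9604
d_4 = (s_1=4803/9604, s_2=4801/9604)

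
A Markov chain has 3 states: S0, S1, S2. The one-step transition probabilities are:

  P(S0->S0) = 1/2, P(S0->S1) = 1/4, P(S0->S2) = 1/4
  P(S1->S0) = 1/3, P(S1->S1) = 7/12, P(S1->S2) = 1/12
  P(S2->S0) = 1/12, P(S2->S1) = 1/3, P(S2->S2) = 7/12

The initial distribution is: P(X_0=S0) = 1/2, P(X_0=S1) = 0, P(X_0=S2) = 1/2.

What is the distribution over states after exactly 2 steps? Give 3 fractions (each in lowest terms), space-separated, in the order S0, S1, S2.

Propagating the distribution step by step (d_{t+1} = d_t * P):
d_0 = (S0=1/2, S1=0, S2=1/2)
  d_1[S0] = 1/2*1/2 + 0*1/3 + 1/2*1/12 = 7/24
  d_1[S1] = 1/2*1/4 + 0*7/12 + 1/2*1/3 = 7/24
  d_1[S2] = 1/2*1/4 + 0*1/12 + 1/2*7/12 = 5/12
d_1 = (S0=7/24, S1=7/24, S2=5/12)
  d_2[S0] = 7/24*1/2 + 7/24*1/3 + 5/12*1/12 = 5/18
  d_2[S1] = 7/24*1/4 + 7/24*7/12 + 5/12*1/3 = 55/144
  d_2[S2] = 7/24*1/4 + 7/24*1/12 + 5/12*7/12 = 49/144
d_2 = (S0=5/18, S1=55/144, S2=49/144)

Answer: 5/18 55/144 49/144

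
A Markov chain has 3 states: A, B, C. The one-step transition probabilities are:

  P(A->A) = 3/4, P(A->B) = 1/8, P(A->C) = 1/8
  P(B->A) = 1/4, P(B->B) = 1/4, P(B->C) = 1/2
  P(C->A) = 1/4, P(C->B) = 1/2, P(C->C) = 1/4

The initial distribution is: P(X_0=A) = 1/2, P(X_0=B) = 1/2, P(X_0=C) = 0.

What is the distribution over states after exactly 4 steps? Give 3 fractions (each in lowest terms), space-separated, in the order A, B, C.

Answer: 1/2 257/1024 255/1024

Derivation:
Propagating the distribution step by step (d_{t+1} = d_t * P):
d_0 = (A=1/2, B=1/2, C=0)
  d_1[A] = 1/2*3/4 + 1/2*1/4 + 0*1/4 = 1/2
  d_1[B] = 1/2*1/8 + 1/2*1/4 + 0*1/2 = 3/16
  d_1[C] = 1/2*1/8 + 1/2*1/2 + 0*1/4 = 5/16
d_1 = (A=1/2, B=3/16, C=5/16)
  d_2[A] = 1/2*3/4 + 3/16*1/4 + 5/16*1/4 = 1/2
  d_2[B] = 1/2*1/8 + 3/16*1/4 + 5/16*1/2 = 17/64
  d_2[C] = 1/2*1/8 + 3/16*1/2 + 5/16*1/4 = 15/64
d_2 = (A=1/2, B=17/64, C=15/64)
  d_3[A] = 1/2*3/4 + 17/64*1/4 + 15/64*1/4 = 1/2
  d_3[B] = 1/2*1/8 + 17/64*1/4 + 15/64*1/2 = 63/256
  d_3[C] = 1/2*1/8 + 17/64*1/2 + 15/64*1/4 = 65/256
d_3 = (A=1/2, B=63/256, C=65/256)
  d_4[A] = 1/2*3/4 + 63/256*1/4 + 65/256*1/4 = 1/2
  d_4[B] = 1/2*1/8 + 63/256*1/4 + 65/256*1/2 = 257/1024
  d_4[C] = 1/2*1/8 + 63/256*1/2 + 65/256*1/4 = 255/1024
d_4 = (A=1/2, B=257/1024, C=255/1024)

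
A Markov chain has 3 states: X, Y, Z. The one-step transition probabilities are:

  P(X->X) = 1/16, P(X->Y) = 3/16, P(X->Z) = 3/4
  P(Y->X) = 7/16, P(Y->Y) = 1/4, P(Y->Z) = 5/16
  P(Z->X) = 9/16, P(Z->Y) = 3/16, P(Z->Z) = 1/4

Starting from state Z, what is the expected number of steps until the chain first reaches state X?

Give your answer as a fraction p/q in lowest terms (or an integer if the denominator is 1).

Let h_i = expected steps to first reach X from state i.
Boundary: h_X = 0.
First-step equations for the other states:
  h_Y = 1 + 7/16*h_X + 1/4*h_Y + 5/16*h_Z
  h_Z = 1 + 9/16*h_X + 3/16*h_Y + 1/4*h_Z

Substituting h_X = 0 and rearranging gives the linear system (I - Q) h = 1:
  [3/4, -5/16] . (h_Y, h_Z) = 1
  [-3/16, 3/4] . (h_Y, h_Z) = 1

Solving yields:
  h_Y = 272/129
  h_Z = 80/43

Starting state is Z, so the expected hitting time is h_Z = 80/43.

Answer: 80/43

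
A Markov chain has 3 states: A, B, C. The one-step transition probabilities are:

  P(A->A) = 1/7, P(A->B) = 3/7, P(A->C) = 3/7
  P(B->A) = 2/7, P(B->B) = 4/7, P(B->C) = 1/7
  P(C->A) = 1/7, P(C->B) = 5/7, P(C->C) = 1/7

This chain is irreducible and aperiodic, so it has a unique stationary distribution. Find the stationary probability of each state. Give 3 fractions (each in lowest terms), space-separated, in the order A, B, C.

Answer: 13/58 33/58 6/29

Derivation:
The stationary distribution satisfies pi = pi * P, i.e.:
  pi_A = 1/7*pi_A + 2/7*pi_B + 1/7*pi_C
  pi_B = 3/7*pi_A + 4/7*pi_B + 5/7*pi_C
  pi_C = 3/7*pi_A + 1/7*pi_B + 1/7*pi_C
with normalization: pi_A + pi_B + pi_C = 1.

Using the first 2 balance equations plus normalization, the linear system A*pi = b is:
  [-6/7, 2/7, 1/7] . pi = 0
  [3/7, -3/7, 5/7] . pi = 0
  [1, 1, 1] . pi = 1

Solving yields:
  pi_A = 13/58
  pi_B = 33/58
  pi_C = 6/29

Verification (pi * P):
  13/58*1/7 + 33/58*2/7 + 6/29*1/7 = 13/58 = pi_A  (ok)
  13/58*3/7 + 33/58*4/7 + 6/29*5/7 = 33/58 = pi_B  (ok)
  13/58*3/7 + 33/58*1/7 + 6/29*1/7 = 6/29 = pi_C  (ok)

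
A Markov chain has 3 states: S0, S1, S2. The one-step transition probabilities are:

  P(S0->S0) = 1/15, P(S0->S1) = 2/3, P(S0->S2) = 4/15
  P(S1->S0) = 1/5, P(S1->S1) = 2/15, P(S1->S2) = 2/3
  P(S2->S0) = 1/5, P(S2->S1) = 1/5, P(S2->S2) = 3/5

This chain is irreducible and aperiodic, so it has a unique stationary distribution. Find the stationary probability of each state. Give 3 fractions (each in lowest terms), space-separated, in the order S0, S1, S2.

Answer: 3/17 9/34 19/34

Derivation:
The stationary distribution satisfies pi = pi * P, i.e.:
  pi_S0 = 1/15*pi_S0 + 1/5*pi_S1 + 1/5*pi_S2
  pi_S1 = 2/3*pi_S0 + 2/15*pi_S1 + 1/5*pi_S2
  pi_S2 = 4/15*pi_S0 + 2/3*pi_S1 + 3/5*pi_S2
with normalization: pi_S0 + pi_S1 + pi_S2 = 1.

Using the first 2 balance equations plus normalization, the linear system A*pi = b is:
  [-14/15, 1/5, 1/5] . pi = 0
  [2/3, -13/15, 1/5] . pi = 0
  [1, 1, 1] . pi = 1

Solving yields:
  pi_S0 = 3/17
  pi_S1 = 9/34
  pi_S2 = 19/34

Verification (pi * P):
  3/17*1/15 + 9/34*1/5 + 19/34*1/5 = 3/17 = pi_S0  (ok)
  3/17*2/3 + 9/34*2/15 + 19/34*1/5 = 9/34 = pi_S1  (ok)
  3/17*4/15 + 9/34*2/3 + 19/34*3/5 = 19/34 = pi_S2  (ok)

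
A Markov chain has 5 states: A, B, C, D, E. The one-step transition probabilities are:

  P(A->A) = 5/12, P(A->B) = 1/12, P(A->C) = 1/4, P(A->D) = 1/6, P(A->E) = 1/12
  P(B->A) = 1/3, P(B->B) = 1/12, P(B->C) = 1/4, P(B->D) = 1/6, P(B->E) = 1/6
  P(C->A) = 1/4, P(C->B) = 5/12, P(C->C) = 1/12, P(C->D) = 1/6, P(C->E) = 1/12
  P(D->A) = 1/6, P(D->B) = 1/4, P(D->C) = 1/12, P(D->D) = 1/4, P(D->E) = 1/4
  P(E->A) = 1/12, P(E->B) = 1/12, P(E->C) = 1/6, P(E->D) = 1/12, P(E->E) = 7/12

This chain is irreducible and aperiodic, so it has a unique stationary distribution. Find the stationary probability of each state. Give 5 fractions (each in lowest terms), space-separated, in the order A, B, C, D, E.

The stationary distribution satisfies pi = pi * P, i.e.:
  pi_A = 5/12*pi_A + 1/3*pi_B + 1/4*pi_C + 1/6*pi_D + 1/12*pi_E
  pi_B = 1/12*pi_A + 1/12*pi_B + 5/12*pi_C + 1/4*pi_D + 1/12*pi_E
  pi_C = 1/4*pi_A + 1/4*pi_B + 1/12*pi_C + 1/12*pi_D + 1/6*pi_E
  pi_D = 1/6*pi_A + 1/6*pi_B + 1/6*pi_C + 1/4*pi_D + 1/12*pi_E
  pi_E = 1/12*pi_A + 1/6*pi_B + 1/12*pi_C + 1/4*pi_D + 7/12*pi_E
with normalization: pi_A + pi_B + pi_C + pi_D + pi_E = 1.

Using the first 4 balance equations plus normalization, the linear system A*pi = b is:
  [-7/12, 1/3, 1/4, 1/6, 1/12] . pi = 0
  [1/12, -11/12, 5/12, 1/4, 1/12] . pi = 0
  [1/4, 1/4, -11/12, 1/12, 1/6] . pi = 0
  [1/6, 1/6, 1/6, -3/4, 1/12] . pi = 0
  [1, 1, 1, 1, 1] . pi = 1

Solving yields:
  pi_A = 2887/11488
  pi_B = 241/1436
  pi_C = 1997/11488
  pi_D = 915/5744
  pi_E = 1423/5744

Verification (pi * P):
  2887/11488*5/12 + 241/1436*1/3 + 1997/11488*1/4 + 915/5744*1/6 + 1423/5744*1/12 = 2887/11488 = pi_A  (ok)
  2887/11488*1/12 + 241/1436*1/12 + 1997/11488*5/12 + 915/5744*1/4 + 1423/5744*1/12 = 241/1436 = pi_B  (ok)
  2887/11488*1/4 + 241/1436*1/4 + 1997/11488*1/12 + 915/5744*1/12 + 1423/5744*1/6 = 1997/11488 = pi_C  (ok)
  2887/11488*1/6 + 241/1436*1/6 + 1997/11488*1/6 + 915/5744*1/4 + 1423/5744*1/12 = 915/5744 = pi_D  (ok)
  2887/11488*1/12 + 241/1436*1/6 + 1997/11488*1/12 + 915/5744*1/4 + 1423/5744*7/12 = 1423/5744 = pi_E  (ok)

Answer: 2887/11488 241/1436 1997/11488 915/5744 1423/5744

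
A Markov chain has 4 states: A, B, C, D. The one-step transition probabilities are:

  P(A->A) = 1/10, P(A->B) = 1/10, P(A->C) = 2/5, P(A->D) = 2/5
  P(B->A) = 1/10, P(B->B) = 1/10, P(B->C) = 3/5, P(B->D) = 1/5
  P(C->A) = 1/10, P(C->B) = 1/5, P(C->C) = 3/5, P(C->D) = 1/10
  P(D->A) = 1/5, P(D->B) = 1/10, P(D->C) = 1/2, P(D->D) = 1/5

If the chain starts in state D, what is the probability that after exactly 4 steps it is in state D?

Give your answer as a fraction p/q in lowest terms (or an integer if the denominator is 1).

Answer: 1681/10000

Derivation:
Computing P^4 by repeated multiplication:
P^1 =
  A: [1/10, 1/10, 2/5, 2/5]
  B: [1/10, 1/10, 3/5, 1/5]
  C: [1/10, 1/5, 3/5, 1/10]
  D: [1/5, 1/10, 1/2, 1/5]
P^2 =
  A: [7/50, 7/50, 27/50, 9/50]
  B: [3/25, 4/25, 14/25, 4/25]
  C: [11/100, 4/25, 57/100, 4/25]
  D: [3/25, 3/20, 27/50, 19/100]
P^3 =
  A: [59/500, 77/500, 277/500, 87/500]
  B: [29/250, 39/250, 14/25, 21/125]
  C: [29/250, 157/1000, 281/500, 33/200]
  D: [119/1000, 77/500, 557/1000, 17/100]
P^4 =
  A: [587/5000, 777/5000, 559/1000, 841/5000]
  B: [73/625, 39/250, 14/25, 209/1250]
  C: [233/2000, 781/5000, 5603/10000, 167/1000]
  D: [117/1000, 1557/10000, 699/1250, 1681/10000]

(P^4)[D -> D] = 1681/10000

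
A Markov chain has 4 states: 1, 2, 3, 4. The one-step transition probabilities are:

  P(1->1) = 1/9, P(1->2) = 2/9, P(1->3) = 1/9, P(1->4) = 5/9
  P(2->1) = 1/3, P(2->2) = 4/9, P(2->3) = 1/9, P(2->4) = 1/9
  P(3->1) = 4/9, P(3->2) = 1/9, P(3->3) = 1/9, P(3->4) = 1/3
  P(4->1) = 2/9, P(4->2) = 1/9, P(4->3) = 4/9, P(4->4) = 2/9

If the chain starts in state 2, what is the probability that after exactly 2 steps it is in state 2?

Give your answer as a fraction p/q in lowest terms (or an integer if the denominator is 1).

Answer: 8/27

Derivation:
Computing P^2 by repeated multiplication:
P^1 =
  1: [1/9, 2/9, 1/9, 5/9]
  2: [1/3, 4/9, 1/9, 1/9]
  3: [4/9, 1/9, 1/9, 1/3]
  4: [2/9, 1/9, 4/9, 2/9]
P^2 =
  1: [7/27, 16/81, 8/27, 20/81]
  2: [7/27, 8/27, 4/27, 8/27]
  3: [17/81, 16/81, 2/9, 10/27]
  4: [25/81, 14/81, 5/27, 1/3]

(P^2)[2 -> 2] = 8/27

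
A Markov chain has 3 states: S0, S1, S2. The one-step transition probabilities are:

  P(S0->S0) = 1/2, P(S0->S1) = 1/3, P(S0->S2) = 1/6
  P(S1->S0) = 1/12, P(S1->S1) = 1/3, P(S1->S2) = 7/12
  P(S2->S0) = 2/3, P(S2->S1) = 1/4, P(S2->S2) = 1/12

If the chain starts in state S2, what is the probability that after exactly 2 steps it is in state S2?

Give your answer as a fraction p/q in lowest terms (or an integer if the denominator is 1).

Answer: 19/72

Derivation:
Computing P^2 by repeated multiplication:
P^1 =
  S0: [1/2, 1/3, 1/6]
  S1: [1/12, 1/3, 7/12]
  S2: [2/3, 1/4, 1/12]
P^2 =
  S0: [7/18, 23/72, 7/24]
  S1: [11/24, 41/144, 37/144]
  S2: [59/144, 47/144, 19/72]

(P^2)[S2 -> S2] = 19/72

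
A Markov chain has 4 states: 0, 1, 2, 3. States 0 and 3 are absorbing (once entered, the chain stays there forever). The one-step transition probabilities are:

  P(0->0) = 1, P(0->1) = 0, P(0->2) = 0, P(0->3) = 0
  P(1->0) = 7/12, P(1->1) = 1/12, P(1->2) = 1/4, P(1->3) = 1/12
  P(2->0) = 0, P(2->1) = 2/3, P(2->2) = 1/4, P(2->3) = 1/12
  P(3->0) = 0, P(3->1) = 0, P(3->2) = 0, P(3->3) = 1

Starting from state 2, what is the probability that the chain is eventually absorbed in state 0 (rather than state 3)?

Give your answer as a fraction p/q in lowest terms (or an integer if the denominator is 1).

Answer: 56/75

Derivation:
Let a_i = P(absorbed in 0 | start in state i).
Boundary conditions: a_0 = 1, a_3 = 0.
For each transient state i, a_i = sum_j P(i->j) * a_j:
  a_1 = 7/12*a_0 + 1/12*a_1 + 1/4*a_2 + 1/12*a_3
  a_2 = 0*a_0 + 2/3*a_1 + 1/4*a_2 + 1/12*a_3

Substituting a_0 = 1 and a_3 = 0, rearrange to (I - Q) a = r where r[i] = P(i -> 0):
  [11/12, -1/4] . (a_1, a_2) = 7/12
  [-2/3, 3/4] . (a_1, a_2) = 0

Solving yields:
  a_1 = 21/25
  a_2 = 56/75

Starting state is 2, so the absorption probability is a_2 = 56/75.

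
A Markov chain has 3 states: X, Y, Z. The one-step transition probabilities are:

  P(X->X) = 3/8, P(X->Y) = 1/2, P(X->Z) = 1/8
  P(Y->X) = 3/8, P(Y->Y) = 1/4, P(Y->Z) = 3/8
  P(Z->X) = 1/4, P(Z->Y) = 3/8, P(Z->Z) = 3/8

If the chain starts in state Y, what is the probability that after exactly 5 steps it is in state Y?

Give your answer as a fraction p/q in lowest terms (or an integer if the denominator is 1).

Answer: 1519/4096

Derivation:
Computing P^5 by repeated multiplication:
P^1 =
  X: [3/8, 1/2, 1/8]
  Y: [3/8, 1/4, 3/8]
  Z: [1/4, 3/8, 3/8]
P^2 =
  X: [23/64, 23/64, 9/32]
  Y: [21/64, 25/64, 9/32]
  Z: [21/64, 23/64, 5/16]
P^3 =
  X: [87/256, 3/8, 73/256]
  Y: [87/256, 47/128, 75/256]
  Z: [43/128, 95/256, 75/256]
P^4 =
  X: [695/2048, 759/2048, 297/1024]
  Y: [693/2048, 761/2048, 297/1024]
  Z: [693/2048, 759/2048, 149/512]
P^5 =
  X: [2775/8192, 95/256, 2377/8192]
  Y: [2775/8192, 1519/4096, 2379/8192]
  Z: [1387/4096, 3039/8192, 2379/8192]

(P^5)[Y -> Y] = 1519/4096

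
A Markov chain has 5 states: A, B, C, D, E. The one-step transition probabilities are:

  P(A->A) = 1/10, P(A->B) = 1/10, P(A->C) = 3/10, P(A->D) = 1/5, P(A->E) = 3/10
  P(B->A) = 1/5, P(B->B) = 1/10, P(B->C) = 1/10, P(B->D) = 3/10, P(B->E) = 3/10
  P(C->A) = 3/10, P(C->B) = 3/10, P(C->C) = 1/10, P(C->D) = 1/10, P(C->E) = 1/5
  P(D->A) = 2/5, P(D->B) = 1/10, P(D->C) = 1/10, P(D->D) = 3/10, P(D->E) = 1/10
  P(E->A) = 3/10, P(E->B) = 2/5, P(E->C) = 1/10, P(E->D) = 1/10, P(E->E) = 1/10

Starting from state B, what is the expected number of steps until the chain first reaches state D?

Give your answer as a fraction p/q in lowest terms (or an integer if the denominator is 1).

Let h_i = expected steps to first reach D from state i.
Boundary: h_D = 0.
First-step equations for the other states:
  h_A = 1 + 1/10*h_A + 1/10*h_B + 3/10*h_C + 1/5*h_D + 3/10*h_E
  h_B = 1 + 1/5*h_A + 1/10*h_B + 1/10*h_C + 3/10*h_D + 3/10*h_E
  h_C = 1 + 3/10*h_A + 3/10*h_B + 1/10*h_C + 1/10*h_D + 1/5*h_E
  h_E = 1 + 3/10*h_A + 2/5*h_B + 1/10*h_C + 1/10*h_D + 1/10*h_E

Substituting h_D = 0 and rearranging gives the linear system (I - Q) h = 1:
  [9/10, -1/10, -3/10, -3/10] . (h_A, h_B, h_C, h_E) = 1
  [-1/5, 9/10, -1/10, -3/10] . (h_A, h_B, h_C, h_E) = 1
  [-3/10, -3/10, 9/10, -1/5] . (h_A, h_B, h_C, h_E) = 1
  [-3/10, -2/5, -1/10, 9/10] . (h_A, h_B, h_C, h_E) = 1

Solving yields:
  h_A = 340/61
  h_B = 12980/2623
  h_C = 15510/2623
  h_E = 15280/2623

Starting state is B, so the expected hitting time is h_B = 12980/2623.

Answer: 12980/2623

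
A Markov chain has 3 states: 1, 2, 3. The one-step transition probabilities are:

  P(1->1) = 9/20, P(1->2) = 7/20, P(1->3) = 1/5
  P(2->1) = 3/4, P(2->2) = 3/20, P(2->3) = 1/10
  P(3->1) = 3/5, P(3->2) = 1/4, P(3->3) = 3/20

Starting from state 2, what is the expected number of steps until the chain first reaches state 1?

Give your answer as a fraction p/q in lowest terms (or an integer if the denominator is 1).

Let h_i = expected steps to first reach 1 from state i.
Boundary: h_1 = 0.
First-step equations for the other states:
  h_2 = 1 + 3/4*h_1 + 3/20*h_2 + 1/10*h_3
  h_3 = 1 + 3/5*h_1 + 1/4*h_2 + 3/20*h_3

Substituting h_1 = 0 and rearranging gives the linear system (I - Q) h = 1:
  [17/20, -1/10] . (h_2, h_3) = 1
  [-1/4, 17/20] . (h_2, h_3) = 1

Solving yields:
  h_2 = 380/279
  h_3 = 440/279

Starting state is 2, so the expected hitting time is h_2 = 380/279.

Answer: 380/279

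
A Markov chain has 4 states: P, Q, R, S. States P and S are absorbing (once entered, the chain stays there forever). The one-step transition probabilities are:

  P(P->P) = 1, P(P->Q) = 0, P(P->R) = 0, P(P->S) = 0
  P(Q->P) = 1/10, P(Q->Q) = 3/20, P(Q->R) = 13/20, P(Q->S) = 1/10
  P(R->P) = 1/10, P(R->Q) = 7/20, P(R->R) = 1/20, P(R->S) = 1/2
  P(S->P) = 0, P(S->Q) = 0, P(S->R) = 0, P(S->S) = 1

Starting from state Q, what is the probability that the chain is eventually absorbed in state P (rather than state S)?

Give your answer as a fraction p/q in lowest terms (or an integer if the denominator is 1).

Answer: 8/29

Derivation:
Let a_i = P(absorbed in P | start in state i).
Boundary conditions: a_P = 1, a_S = 0.
For each transient state i, a_i = sum_j P(i->j) * a_j:
  a_Q = 1/10*a_P + 3/20*a_Q + 13/20*a_R + 1/10*a_S
  a_R = 1/10*a_P + 7/20*a_Q + 1/20*a_R + 1/2*a_S

Substituting a_P = 1 and a_S = 0, rearrange to (I - Q) a = r where r[i] = P(i -> P):
  [17/20, -13/20] . (a_Q, a_R) = 1/10
  [-7/20, 19/20] . (a_Q, a_R) = 1/10

Solving yields:
  a_Q = 8/29
  a_R = 6/29

Starting state is Q, so the absorption probability is a_Q = 8/29.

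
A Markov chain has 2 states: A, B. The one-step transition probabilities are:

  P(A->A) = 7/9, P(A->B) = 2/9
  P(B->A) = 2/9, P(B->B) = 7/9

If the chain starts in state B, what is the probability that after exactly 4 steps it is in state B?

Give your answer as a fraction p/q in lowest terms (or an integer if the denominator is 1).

Answer: 3593/6561

Derivation:
Computing P^4 by repeated multiplication:
P^1 =
  A: [7/9, 2/9]
  B: [2/9, 7/9]
P^2 =
  A: [53/81, 28/81]
  B: [28/81, 53/81]
P^3 =
  A: [427/729, 302/729]
  B: [302/729, 427/729]
P^4 =
  A: [3593/6561, 2968/6561]
  B: [2968/6561, 3593/6561]

(P^4)[B -> B] = 3593/6561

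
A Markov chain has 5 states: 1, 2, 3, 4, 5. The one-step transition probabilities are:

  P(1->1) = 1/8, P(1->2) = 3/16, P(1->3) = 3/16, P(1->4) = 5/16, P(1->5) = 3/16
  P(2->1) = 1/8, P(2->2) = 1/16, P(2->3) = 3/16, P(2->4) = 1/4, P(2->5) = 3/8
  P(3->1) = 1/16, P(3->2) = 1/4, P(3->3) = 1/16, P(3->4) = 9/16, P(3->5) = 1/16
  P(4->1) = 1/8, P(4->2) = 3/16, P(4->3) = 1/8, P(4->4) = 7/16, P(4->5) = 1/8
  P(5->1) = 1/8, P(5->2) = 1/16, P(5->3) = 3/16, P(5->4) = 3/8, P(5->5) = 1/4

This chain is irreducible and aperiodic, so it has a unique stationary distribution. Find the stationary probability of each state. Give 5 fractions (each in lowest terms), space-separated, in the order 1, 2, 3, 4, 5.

Answer: 4115/35482 10939/70964 2562/17741 7107/17741 13119/70964

Derivation:
The stationary distribution satisfies pi = pi * P, i.e.:
  pi_1 = 1/8*pi_1 + 1/8*pi_2 + 1/16*pi_3 + 1/8*pi_4 + 1/8*pi_5
  pi_2 = 3/16*pi_1 + 1/16*pi_2 + 1/4*pi_3 + 3/16*pi_4 + 1/16*pi_5
  pi_3 = 3/16*pi_1 + 3/16*pi_2 + 1/16*pi_3 + 1/8*pi_4 + 3/16*pi_5
  pi_4 = 5/16*pi_1 + 1/4*pi_2 + 9/16*pi_3 + 7/16*pi_4 + 3/8*pi_5
  pi_5 = 3/16*pi_1 + 3/8*pi_2 + 1/16*pi_3 + 1/8*pi_4 + 1/4*pi_5
with normalization: pi_1 + pi_2 + pi_3 + pi_4 + pi_5 = 1.

Using the first 4 balance equations plus normalization, the linear system A*pi = b is:
  [-7/8, 1/8, 1/16, 1/8, 1/8] . pi = 0
  [3/16, -15/16, 1/4, 3/16, 1/16] . pi = 0
  [3/16, 3/16, -15/16, 1/8, 3/16] . pi = 0
  [5/16, 1/4, 9/16, -9/16, 3/8] . pi = 0
  [1, 1, 1, 1, 1] . pi = 1

Solving yields:
  pi_1 = 4115/35482
  pi_2 = 10939/70964
  pi_3 = 2562/17741
  pi_4 = 7107/17741
  pi_5 = 13119/70964

Verification (pi * P):
  4115/35482*1/8 + 10939/70964*1/8 + 2562/17741*1/16 + 7107/17741*1/8 + 13119/70964*1/8 = 4115/35482 = pi_1  (ok)
  4115/35482*3/16 + 10939/70964*1/16 + 2562/17741*1/4 + 7107/17741*3/16 + 13119/70964*1/16 = 10939/70964 = pi_2  (ok)
  4115/35482*3/16 + 10939/70964*3/16 + 2562/17741*1/16 + 7107/17741*1/8 + 13119/70964*3/16 = 2562/17741 = pi_3  (ok)
  4115/35482*5/16 + 10939/70964*1/4 + 2562/17741*9/16 + 7107/17741*7/16 + 13119/70964*3/8 = 7107/17741 = pi_4  (ok)
  4115/35482*3/16 + 10939/70964*3/8 + 2562/17741*1/16 + 7107/17741*1/8 + 13119/70964*1/4 = 13119/70964 = pi_5  (ok)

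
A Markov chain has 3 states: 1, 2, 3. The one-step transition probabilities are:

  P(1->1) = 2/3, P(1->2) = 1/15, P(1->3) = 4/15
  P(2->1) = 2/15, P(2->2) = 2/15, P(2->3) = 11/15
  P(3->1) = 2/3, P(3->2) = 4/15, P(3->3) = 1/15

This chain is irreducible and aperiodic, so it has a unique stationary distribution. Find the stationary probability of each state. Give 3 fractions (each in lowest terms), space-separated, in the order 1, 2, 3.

Answer: 46/77 10/77 3/11

Derivation:
The stationary distribution satisfies pi = pi * P, i.e.:
  pi_1 = 2/3*pi_1 + 2/15*pi_2 + 2/3*pi_3
  pi_2 = 1/15*pi_1 + 2/15*pi_2 + 4/15*pi_3
  pi_3 = 4/15*pi_1 + 11/15*pi_2 + 1/15*pi_3
with normalization: pi_1 + pi_2 + pi_3 = 1.

Using the first 2 balance equations plus normalization, the linear system A*pi = b is:
  [-1/3, 2/15, 2/3] . pi = 0
  [1/15, -13/15, 4/15] . pi = 0
  [1, 1, 1] . pi = 1

Solving yields:
  pi_1 = 46/77
  pi_2 = 10/77
  pi_3 = 3/11

Verification (pi * P):
  46/77*2/3 + 10/77*2/15 + 3/11*2/3 = 46/77 = pi_1  (ok)
  46/77*1/15 + 10/77*2/15 + 3/11*4/15 = 10/77 = pi_2  (ok)
  46/77*4/15 + 10/77*11/15 + 3/11*1/15 = 3/11 = pi_3  (ok)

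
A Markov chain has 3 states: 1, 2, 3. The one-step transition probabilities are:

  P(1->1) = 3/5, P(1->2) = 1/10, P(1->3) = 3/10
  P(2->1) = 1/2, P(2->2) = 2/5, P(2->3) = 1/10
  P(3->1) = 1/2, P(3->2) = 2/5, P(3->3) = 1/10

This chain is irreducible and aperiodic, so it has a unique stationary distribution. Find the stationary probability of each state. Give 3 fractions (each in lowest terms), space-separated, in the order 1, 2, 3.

The stationary distribution satisfies pi = pi * P, i.e.:
  pi_1 = 3/5*pi_1 + 1/2*pi_2 + 1/2*pi_3
  pi_2 = 1/10*pi_1 + 2/5*pi_2 + 2/5*pi_3
  pi_3 = 3/10*pi_1 + 1/10*pi_2 + 1/10*pi_3
with normalization: pi_1 + pi_2 + pi_3 = 1.

Using the first 2 balance equations plus normalization, the linear system A*pi = b is:
  [-2/5, 1/2, 1/2] . pi = 0
  [1/10, -3/5, 2/5] . pi = 0
  [1, 1, 1] . pi = 1

Solving yields:
  pi_1 = 5/9
  pi_2 = 7/30
  pi_3 = 19/90

Verification (pi * P):
  5/9*3/5 + 7/30*1/2 + 19/90*1/2 = 5/9 = pi_1  (ok)
  5/9*1/10 + 7/30*2/5 + 19/90*2/5 = 7/30 = pi_2  (ok)
  5/9*3/10 + 7/30*1/10 + 19/90*1/10 = 19/90 = pi_3  (ok)

Answer: 5/9 7/30 19/90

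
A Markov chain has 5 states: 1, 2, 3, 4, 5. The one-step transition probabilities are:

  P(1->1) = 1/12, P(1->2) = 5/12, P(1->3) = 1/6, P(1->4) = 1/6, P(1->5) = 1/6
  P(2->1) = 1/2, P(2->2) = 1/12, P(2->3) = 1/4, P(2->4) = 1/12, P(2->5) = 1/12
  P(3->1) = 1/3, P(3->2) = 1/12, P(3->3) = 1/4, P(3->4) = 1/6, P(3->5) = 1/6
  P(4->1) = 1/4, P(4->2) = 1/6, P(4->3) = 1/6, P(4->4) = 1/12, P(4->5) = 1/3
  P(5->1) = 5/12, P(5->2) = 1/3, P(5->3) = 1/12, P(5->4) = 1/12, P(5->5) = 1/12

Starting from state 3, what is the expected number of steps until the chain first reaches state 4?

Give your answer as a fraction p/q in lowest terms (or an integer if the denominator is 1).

Answer: 2285/313

Derivation:
Let h_i = expected steps to first reach 4 from state i.
Boundary: h_4 = 0.
First-step equations for the other states:
  h_1 = 1 + 1/12*h_1 + 5/12*h_2 + 1/6*h_3 + 1/6*h_4 + 1/6*h_5
  h_2 = 1 + 1/2*h_1 + 1/12*h_2 + 1/4*h_3 + 1/12*h_4 + 1/12*h_5
  h_3 = 1 + 1/3*h_1 + 1/12*h_2 + 1/4*h_3 + 1/6*h_4 + 1/6*h_5
  h_5 = 1 + 5/12*h_1 + 1/3*h_2 + 1/12*h_3 + 1/12*h_4 + 1/12*h_5

Substituting h_4 = 0 and rearranging gives the linear system (I - Q) h = 1:
  [11/12, -5/12, -1/6, -1/6] . (h_1, h_2, h_3, h_5) = 1
  [-1/2, 11/12, -1/4, -1/12] . (h_1, h_2, h_3, h_5) = 1
  [-1/3, -1/12, 3/4, -1/6] . (h_1, h_2, h_3, h_5) = 1
  [-5/12, -1/3, -1/12, 11/12] . (h_1, h_2, h_3, h_5) = 1

Solving yields:
  h_1 = 2333/313
  h_2 = 2465/313
  h_3 = 2285/313
  h_5 = 2506/313

Starting state is 3, so the expected hitting time is h_3 = 2285/313.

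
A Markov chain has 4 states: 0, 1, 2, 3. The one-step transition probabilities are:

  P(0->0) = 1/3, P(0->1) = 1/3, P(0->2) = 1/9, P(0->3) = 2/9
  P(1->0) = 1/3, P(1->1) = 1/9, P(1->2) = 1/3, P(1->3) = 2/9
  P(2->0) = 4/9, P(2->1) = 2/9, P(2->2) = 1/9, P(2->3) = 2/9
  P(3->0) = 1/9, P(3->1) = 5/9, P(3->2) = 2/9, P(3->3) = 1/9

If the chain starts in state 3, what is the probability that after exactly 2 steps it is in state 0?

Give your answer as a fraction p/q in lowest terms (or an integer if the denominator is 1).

Answer: 1/3

Derivation:
Computing P^2 by repeated multiplication:
P^1 =
  0: [1/3, 1/3, 1/9, 2/9]
  1: [1/3, 1/9, 1/3, 2/9]
  2: [4/9, 2/9, 1/9, 2/9]
  3: [1/9, 5/9, 2/9, 1/9]
P^2 =
  0: [8/27, 8/27, 17/81, 16/81]
  1: [26/81, 26/81, 13/81, 16/81]
  2: [8/27, 26/81, 5/27, 16/81]
  3: [1/3, 17/81, 20/81, 17/81]

(P^2)[3 -> 0] = 1/3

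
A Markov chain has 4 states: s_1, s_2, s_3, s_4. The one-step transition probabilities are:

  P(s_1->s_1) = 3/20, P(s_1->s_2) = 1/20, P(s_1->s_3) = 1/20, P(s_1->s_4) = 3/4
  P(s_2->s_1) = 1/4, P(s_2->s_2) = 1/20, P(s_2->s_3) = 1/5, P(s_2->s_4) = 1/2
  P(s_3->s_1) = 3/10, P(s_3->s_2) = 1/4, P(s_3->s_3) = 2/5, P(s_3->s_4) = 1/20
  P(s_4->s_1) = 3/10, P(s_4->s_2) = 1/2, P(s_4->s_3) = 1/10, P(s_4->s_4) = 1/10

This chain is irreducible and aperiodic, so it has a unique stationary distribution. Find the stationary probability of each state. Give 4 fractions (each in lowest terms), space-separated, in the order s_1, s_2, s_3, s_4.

Answer: 2366/9447 2264/9447 32/201 3313/9447

Derivation:
The stationary distribution satisfies pi = pi * P, i.e.:
  pi_s_1 = 3/20*pi_s_1 + 1/4*pi_s_2 + 3/10*pi_s_3 + 3/10*pi_s_4
  pi_s_2 = 1/20*pi_s_1 + 1/20*pi_s_2 + 1/4*pi_s_3 + 1/2*pi_s_4
  pi_s_3 = 1/20*pi_s_1 + 1/5*pi_s_2 + 2/5*pi_s_3 + 1/10*pi_s_4
  pi_s_4 = 3/4*pi_s_1 + 1/2*pi_s_2 + 1/20*pi_s_3 + 1/10*pi_s_4
with normalization: pi_s_1 + pi_s_2 + pi_s_3 + pi_s_4 = 1.

Using the first 3 balance equations plus normalization, the linear system A*pi = b is:
  [-17/20, 1/4, 3/10, 3/10] . pi = 0
  [1/20, -19/20, 1/4, 1/2] . pi = 0
  [1/20, 1/5, -3/5, 1/10] . pi = 0
  [1, 1, 1, 1] . pi = 1

Solving yields:
  pi_s_1 = 2366/9447
  pi_s_2 = 2264/9447
  pi_s_3 = 32/201
  pi_s_4 = 3313/9447

Verification (pi * P):
  2366/9447*3/20 + 2264/9447*1/4 + 32/201*3/10 + 3313/9447*3/10 = 2366/9447 = pi_s_1  (ok)
  2366/9447*1/20 + 2264/9447*1/20 + 32/201*1/4 + 3313/9447*1/2 = 2264/9447 = pi_s_2  (ok)
  2366/9447*1/20 + 2264/9447*1/5 + 32/201*2/5 + 3313/9447*1/10 = 32/201 = pi_s_3  (ok)
  2366/9447*3/4 + 2264/9447*1/2 + 32/201*1/20 + 3313/9447*1/10 = 3313/9447 = pi_s_4  (ok)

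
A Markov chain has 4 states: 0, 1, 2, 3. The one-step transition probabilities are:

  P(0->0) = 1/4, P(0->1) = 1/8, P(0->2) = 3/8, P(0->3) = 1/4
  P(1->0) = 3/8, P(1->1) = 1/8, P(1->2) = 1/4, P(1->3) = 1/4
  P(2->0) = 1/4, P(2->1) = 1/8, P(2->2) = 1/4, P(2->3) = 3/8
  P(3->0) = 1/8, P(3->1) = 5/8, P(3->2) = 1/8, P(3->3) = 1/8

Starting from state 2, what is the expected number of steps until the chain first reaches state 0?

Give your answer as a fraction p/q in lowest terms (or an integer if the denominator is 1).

Answer: 672/167

Derivation:
Let h_i = expected steps to first reach 0 from state i.
Boundary: h_0 = 0.
First-step equations for the other states:
  h_1 = 1 + 3/8*h_0 + 1/8*h_1 + 1/4*h_2 + 1/4*h_3
  h_2 = 1 + 1/4*h_0 + 1/8*h_1 + 1/4*h_2 + 3/8*h_3
  h_3 = 1 + 1/8*h_0 + 5/8*h_1 + 1/8*h_2 + 1/8*h_3

Substituting h_0 = 0 and rearranging gives the linear system (I - Q) h = 1:
  [7/8, -1/4, -1/4] . (h_1, h_2, h_3) = 1
  [-1/8, 3/4, -3/8] . (h_1, h_2, h_3) = 1
  [-5/8, -1/8, 7/8] . (h_1, h_2, h_3) = 1

Solving yields:
  h_1 = 584/167
  h_2 = 672/167
  h_3 = 704/167

Starting state is 2, so the expected hitting time is h_2 = 672/167.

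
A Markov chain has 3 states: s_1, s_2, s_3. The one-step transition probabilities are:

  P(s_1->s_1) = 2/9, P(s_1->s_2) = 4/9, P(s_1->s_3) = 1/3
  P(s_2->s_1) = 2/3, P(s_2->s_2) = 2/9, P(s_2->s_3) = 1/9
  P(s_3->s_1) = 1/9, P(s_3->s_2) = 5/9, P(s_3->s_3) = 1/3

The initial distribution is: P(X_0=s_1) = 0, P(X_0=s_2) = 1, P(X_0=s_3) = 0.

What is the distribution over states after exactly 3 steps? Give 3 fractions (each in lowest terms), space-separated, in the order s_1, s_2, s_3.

Propagating the distribution step by step (d_{t+1} = d_t * P):
d_0 = (s_1=0, s_2=1, s_3=0)
  d_1[s_1] = 0*2/9 + 1*2/3 + 0*1/9 = 2/3
  d_1[s_2] = 0*4/9 + 1*2/9 + 0*5/9 = 2/9
  d_1[s_3] = 0*1/3 + 1*1/9 + 0*1/3 = 1/9
d_1 = (s_1=2/3, s_2=2/9, s_3=1/9)
  d_2[s_1] = 2/3*2/9 + 2/9*2/3 + 1/9*1/9 = 25/81
  d_2[s_2] = 2/3*4/9 + 2/9*2/9 + 1/9*5/9 = 11/27
  d_2[s_3] = 2/3*1/3 + 2/9*1/9 + 1/9*1/3 = 23/81
d_2 = (s_1=25/81, s_2=11/27, s_3=23/81)
  d_3[s_1] = 25/81*2/9 + 11/27*2/3 + 23/81*1/9 = 271/729
  d_3[s_2] = 25/81*4/9 + 11/27*2/9 + 23/81*5/9 = 281/729
  d_3[s_3] = 25/81*1/3 + 11/27*1/9 + 23/81*1/3 = 59/243
d_3 = (s_1=271/729, s_2=281/729, s_3=59/243)

Answer: 271/729 281/729 59/243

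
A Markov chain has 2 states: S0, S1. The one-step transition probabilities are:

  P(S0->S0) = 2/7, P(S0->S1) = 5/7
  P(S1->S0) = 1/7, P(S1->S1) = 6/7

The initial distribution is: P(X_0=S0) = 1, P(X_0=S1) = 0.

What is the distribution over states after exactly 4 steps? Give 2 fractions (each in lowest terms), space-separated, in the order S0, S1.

Answer: 401/2401 2000/2401

Derivation:
Propagating the distribution step by step (d_{t+1} = d_t * P):
d_0 = (S0=1, S1=0)
  d_1[S0] = 1*2/7 + 0*1/7 = 2/7
  d_1[S1] = 1*5/7 + 0*6/7 = 5/7
d_1 = (S0=2/7, S1=5/7)
  d_2[S0] = 2/7*2/7 + 5/7*1/7 = 9/49
  d_2[S1] = 2/7*5/7 + 5/7*6/7 = 40/49
d_2 = (S0=9/49, S1=40/49)
  d_3[S0] = 9/49*2/7 + 40/49*1/7 = 58/343
  d_3[S1] = 9/49*5/7 + 40/49*6/7 = 285/343
d_3 = (S0=58/343, S1=285/343)
  d_4[S0] = 58/343*2/7 + 285/343*1/7 = 401/2401
  d_4[S1] = 58/343*5/7 + 285/343*6/7 = 2000/2401
d_4 = (S0=401/2401, S1=2000/2401)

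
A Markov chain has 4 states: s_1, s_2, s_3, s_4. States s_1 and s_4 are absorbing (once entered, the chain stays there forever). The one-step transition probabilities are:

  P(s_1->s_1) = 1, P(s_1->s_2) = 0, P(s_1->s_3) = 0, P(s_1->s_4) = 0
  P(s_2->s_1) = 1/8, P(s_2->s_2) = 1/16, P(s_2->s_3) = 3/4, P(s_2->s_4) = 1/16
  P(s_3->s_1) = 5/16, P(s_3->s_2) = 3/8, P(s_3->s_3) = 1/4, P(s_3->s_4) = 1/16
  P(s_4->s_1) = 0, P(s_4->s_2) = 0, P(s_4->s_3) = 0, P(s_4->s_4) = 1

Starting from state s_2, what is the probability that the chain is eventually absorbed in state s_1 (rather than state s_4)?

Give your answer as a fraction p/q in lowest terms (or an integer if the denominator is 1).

Answer: 7/9

Derivation:
Let a_i = P(absorbed in s_1 | start in state i).
Boundary conditions: a_s_1 = 1, a_s_4 = 0.
For each transient state i, a_i = sum_j P(i->j) * a_j:
  a_s_2 = 1/8*a_s_1 + 1/16*a_s_2 + 3/4*a_s_3 + 1/16*a_s_4
  a_s_3 = 5/16*a_s_1 + 3/8*a_s_2 + 1/4*a_s_3 + 1/16*a_s_4

Substituting a_s_1 = 1 and a_s_4 = 0, rearrange to (I - Q) a = r where r[i] = P(i -> s_1):
  [15/16, -3/4] . (a_s_2, a_s_3) = 1/8
  [-3/8, 3/4] . (a_s_2, a_s_3) = 5/16

Solving yields:
  a_s_2 = 7/9
  a_s_3 = 29/36

Starting state is s_2, so the absorption probability is a_s_2 = 7/9.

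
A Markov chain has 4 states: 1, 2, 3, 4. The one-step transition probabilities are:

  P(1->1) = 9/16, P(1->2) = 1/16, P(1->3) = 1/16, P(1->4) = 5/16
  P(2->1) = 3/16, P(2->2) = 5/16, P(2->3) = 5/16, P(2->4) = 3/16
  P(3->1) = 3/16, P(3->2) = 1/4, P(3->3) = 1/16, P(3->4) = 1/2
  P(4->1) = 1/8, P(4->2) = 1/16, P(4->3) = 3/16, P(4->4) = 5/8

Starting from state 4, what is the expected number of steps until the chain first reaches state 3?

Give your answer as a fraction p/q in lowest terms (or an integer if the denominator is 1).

Let h_i = expected steps to first reach 3 from state i.
Boundary: h_3 = 0.
First-step equations for the other states:
  h_1 = 1 + 9/16*h_1 + 1/16*h_2 + 1/16*h_3 + 5/16*h_4
  h_2 = 1 + 3/16*h_1 + 5/16*h_2 + 5/16*h_3 + 3/16*h_4
  h_4 = 1 + 1/8*h_1 + 1/16*h_2 + 3/16*h_3 + 5/8*h_4

Substituting h_3 = 0 and rearranging gives the linear system (I - Q) h = 1:
  [7/16, -1/16, -5/16] . (h_1, h_2, h_4) = 1
  [-3/16, 11/16, -3/16] . (h_1, h_2, h_4) = 1
  [-1/8, -1/16, 3/8] . (h_1, h_2, h_4) = 1

Solving yields:
  h_1 = 528/73
  h_2 = 368/73
  h_4 = 432/73

Starting state is 4, so the expected hitting time is h_4 = 432/73.

Answer: 432/73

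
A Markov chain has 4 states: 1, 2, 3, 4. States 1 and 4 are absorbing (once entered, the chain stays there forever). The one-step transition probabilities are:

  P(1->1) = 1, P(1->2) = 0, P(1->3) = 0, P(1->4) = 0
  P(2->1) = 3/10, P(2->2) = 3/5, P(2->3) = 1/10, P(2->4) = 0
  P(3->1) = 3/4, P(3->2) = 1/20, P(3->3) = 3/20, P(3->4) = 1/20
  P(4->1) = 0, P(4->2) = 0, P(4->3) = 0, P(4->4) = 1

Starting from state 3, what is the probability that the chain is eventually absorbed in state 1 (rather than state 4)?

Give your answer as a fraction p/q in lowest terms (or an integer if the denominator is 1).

Answer: 63/67

Derivation:
Let a_i = P(absorbed in 1 | start in state i).
Boundary conditions: a_1 = 1, a_4 = 0.
For each transient state i, a_i = sum_j P(i->j) * a_j:
  a_2 = 3/10*a_1 + 3/5*a_2 + 1/10*a_3 + 0*a_4
  a_3 = 3/4*a_1 + 1/20*a_2 + 3/20*a_3 + 1/20*a_4

Substituting a_1 = 1 and a_4 = 0, rearrange to (I - Q) a = r where r[i] = P(i -> 1):
  [2/5, -1/10] . (a_2, a_3) = 3/10
  [-1/20, 17/20] . (a_2, a_3) = 3/4

Solving yields:
  a_2 = 66/67
  a_3 = 63/67

Starting state is 3, so the absorption probability is a_3 = 63/67.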